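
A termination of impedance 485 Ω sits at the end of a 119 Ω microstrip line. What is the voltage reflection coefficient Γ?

Γ = (Z_L − Z_0)/(Z_L + Z_0) = (485 − 119)/(485 + 119) = 366/604

Γ = 0.606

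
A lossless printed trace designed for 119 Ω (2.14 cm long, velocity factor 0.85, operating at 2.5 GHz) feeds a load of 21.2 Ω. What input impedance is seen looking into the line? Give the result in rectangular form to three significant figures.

Z_in ≈ 230 + j302 Ω

λ = v/f = 0.85·c / 2.5 GHz = 0.102 m
βl = 2π·l/λ = 2π × 0.21 = 75.5°
tan(βl) = tan(75.5°) = 3.87
Z_in = Z_0·(Z_L + jZ_0·tanβl)/(Z_0 + jZ_L·tanβl)
     = 119·(21.2 + j461)/(119 + j82.1)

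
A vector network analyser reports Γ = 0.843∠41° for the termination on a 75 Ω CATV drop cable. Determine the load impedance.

Z_L ≈ 49.5 + j189 Ω

Z_L = Z_0·(1 + Γ)/(1 − Γ) = 75·(1.64 + j0.553)/(0.364 − j0.553)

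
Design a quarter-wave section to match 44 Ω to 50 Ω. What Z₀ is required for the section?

Z_qwt = √(Z_0·R_L) = √(50 × 44) = √2200

Z_qwt ≈ 46.9 Ω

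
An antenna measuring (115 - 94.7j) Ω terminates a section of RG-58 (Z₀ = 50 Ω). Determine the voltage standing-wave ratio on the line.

Γ = (Z_L − Z_0)/(Z_L + Z_0) = (65 − j94.7)/(165 − j94.7)
|Γ| = 115/190 = 0.604
VSWR = (1 + |Γ|)/(1 − |Γ|) = 1.6/0.396

VSWR ≈ 4.05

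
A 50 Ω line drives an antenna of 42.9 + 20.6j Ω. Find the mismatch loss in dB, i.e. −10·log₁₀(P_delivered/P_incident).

mismatch loss ≈ 0.234 dB

Γ = (-7.1 + j20.6)/(92.9 + j20.6), |Γ| = 0.229
|Γ|² = 0.0524, so P_del/P_inc = 1 − |Γ|² = 0.948
ML = −10·log₁₀(1 − |Γ|²)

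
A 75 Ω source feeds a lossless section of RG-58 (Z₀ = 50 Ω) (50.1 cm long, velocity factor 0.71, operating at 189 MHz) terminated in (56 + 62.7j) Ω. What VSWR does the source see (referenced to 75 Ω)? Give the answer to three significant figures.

λ = v/f = 0.71·c / 189 MHz = 1.13 m
βl = 2π·l/λ = 2π × 0.445 = 160°
tan(βl) = -0.363
Z_in = Z_0·(Z_L + jZ_0·tanβl)/(Z_0 + jZ_L·tanβl) = 27.8 + j38.4 Ω
Γ_s = (Z_in − Z_s)/(Z_in + Z_s) = (-47.2 + j38.4)/(103 + j38.4), |Γ_s| = 0.555
VSWR = (1 + |Γ_s|)/(1 − |Γ_s|)

VSWR ≈ 3.49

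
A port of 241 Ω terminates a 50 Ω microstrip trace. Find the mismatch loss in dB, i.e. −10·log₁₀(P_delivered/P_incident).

mismatch loss ≈ 2.45 dB

Γ = (241 − 50)/(241 + 50) = 0.656
|Γ|² = 0.431, so P_del/P_inc = 1 − |Γ|² = 0.569
ML = −10·log₁₀(1 − |Γ|²)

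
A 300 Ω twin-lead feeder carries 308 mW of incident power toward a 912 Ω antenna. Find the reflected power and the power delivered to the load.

Γ = (912 − 300)/(912 + 300) = 0.505
|Γ|² = 0.255
P_refl = |Γ|²·P_inc = 78.5 mW, P_del = (1 − |Γ|²)·P_inc = 229 mW

P_reflected ≈ 78.5 mW; P_delivered ≈ 229 mW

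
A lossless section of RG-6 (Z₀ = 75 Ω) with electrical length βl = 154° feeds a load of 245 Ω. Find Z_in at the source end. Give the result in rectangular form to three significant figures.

tan(βl) = tan(154°) = -0.488
Z_in = Z_0·(Z_L + jZ_0·tanβl)/(Z_0 + jZ_L·tanβl)
     = 75·(245 − j36.6)/(75 − j119)

Z_in ≈ 85.7 + j100 Ω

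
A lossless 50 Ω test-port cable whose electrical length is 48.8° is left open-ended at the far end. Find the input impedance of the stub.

tan(βl) = 1.14
For an open-ended stub, Z_in = −jZ_0·cot(βl) = −jZ_0/tan(βl)

Z_in ≈ −j43.8 Ω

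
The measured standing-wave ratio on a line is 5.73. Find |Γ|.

|Γ| = (S − 1)/(S + 1) = (5.73 − 1)/(5.73 + 1) = 4.73/6.73

|Γ| ≈ 0.703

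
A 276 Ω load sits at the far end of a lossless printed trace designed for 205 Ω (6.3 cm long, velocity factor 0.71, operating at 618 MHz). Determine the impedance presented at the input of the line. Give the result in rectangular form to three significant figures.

Z_in ≈ 165 − j37.2 Ω

λ = v/f = 0.71·c / 618 MHz = 0.345 m
βl = 2π·l/λ = 2π × 0.183 = 65.8°
tan(βl) = tan(65.8°) = 2.23
Z_in = Z_0·(Z_L + jZ_0·tanβl)/(Z_0 + jZ_L·tanβl)
     = 205·(276 + j456)/(205 + j614)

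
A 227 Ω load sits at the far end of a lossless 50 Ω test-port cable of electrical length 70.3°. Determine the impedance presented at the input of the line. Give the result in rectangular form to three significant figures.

Z_in ≈ 12.3 − j16.9 Ω

tan(βl) = tan(70.3°) = 2.79
Z_in = Z_0·(Z_L + jZ_0·tanβl)/(Z_0 + jZ_L·tanβl)
     = 50·(227 + j140)/(50 + j634)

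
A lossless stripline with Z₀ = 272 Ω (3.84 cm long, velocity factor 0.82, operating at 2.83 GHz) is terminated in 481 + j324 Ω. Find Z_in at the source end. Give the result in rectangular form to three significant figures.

λ = v/f = 0.82·c / 2.83 GHz = 0.0869 m
βl = 2π·l/λ = 2π × 0.442 = 159°
tan(βl) = tan(159°) = -0.383
Z_in = Z_0·(Z_L + jZ_0·tanβl)/(Z_0 + jZ_L·tanβl)
     = 272·(481 + j220)/(396 − j184)

Z_in ≈ 214 + j250 Ω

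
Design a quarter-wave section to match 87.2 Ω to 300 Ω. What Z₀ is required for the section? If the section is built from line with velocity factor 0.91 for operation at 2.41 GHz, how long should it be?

Z_qwt = √(Z_0·R_L) = √(300 × 87.2) = √26160
λ = 0.91·c/f = 0.113 m, so l = λ/4 = 0.0283 m

Z_qwt ≈ 162 Ω; length ≈ 2.83 cm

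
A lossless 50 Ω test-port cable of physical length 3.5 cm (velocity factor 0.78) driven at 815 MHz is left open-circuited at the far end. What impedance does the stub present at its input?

Z_in ≈ −j52 Ω

λ = v/f = 0.78·c / 815 MHz = 0.287 m
βl = 2π·l/λ = 2π × 0.122 = 43.9°
tan(βl) = 0.962
For an open-circuited stub, Z_in = −jZ_0·cot(βl) = −jZ_0/tan(βl)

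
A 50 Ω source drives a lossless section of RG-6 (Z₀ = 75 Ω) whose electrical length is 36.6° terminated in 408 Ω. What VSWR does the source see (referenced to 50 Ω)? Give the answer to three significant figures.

tan(βl) = 0.743
Z_in = Z_0·(Z_L + jZ_0·tanβl)/(Z_0 + jZ_L·tanβl) = 36.5 − j91.9 Ω
Γ_s = (Z_in − Z_s)/(Z_in + Z_s) = (-13.5 − j91.9)/(86.5 − j91.9), |Γ_s| = 0.736
VSWR = (1 + |Γ_s|)/(1 − |Γ_s|)

VSWR ≈ 6.57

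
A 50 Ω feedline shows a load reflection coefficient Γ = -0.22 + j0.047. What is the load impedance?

Z_L ≈ 31.8 + j3.15 Ω

Z_L = Z_0·(1 + Γ)/(1 − Γ) = 50·(0.78 + j0.047)/(1.22 − j0.047)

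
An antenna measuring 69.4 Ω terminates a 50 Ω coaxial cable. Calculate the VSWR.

VSWR ≈ 1.39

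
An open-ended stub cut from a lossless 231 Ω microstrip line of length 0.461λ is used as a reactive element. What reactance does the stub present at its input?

X_in ≈ 924 Ω (inductive)

βl = 2π × 0.461 = 166°
tan(βl) = -0.25
For an open-ended stub, Z_in = −jZ_0·cot(βl) = −jZ_0/tan(βl)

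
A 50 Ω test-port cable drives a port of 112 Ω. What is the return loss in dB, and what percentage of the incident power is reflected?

Γ = (112 − 50)/(112 + 50) = 0.383
RL = −20·log₁₀(0.383) = 8.34 dB
P_refl/P_inc = |Γ|² = 0.146

RL ≈ 8.34 dB; 14.6% of incident power reflected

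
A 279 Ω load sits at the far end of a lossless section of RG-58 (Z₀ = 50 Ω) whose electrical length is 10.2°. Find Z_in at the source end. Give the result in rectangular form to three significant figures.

Z_in ≈ 143 − j135 Ω

tan(βl) = tan(10.2°) = 0.18
Z_in = Z_0·(Z_L + jZ_0·tanβl)/(Z_0 + jZ_L·tanβl)
     = 50·(279 + j9)/(50 + j50.2)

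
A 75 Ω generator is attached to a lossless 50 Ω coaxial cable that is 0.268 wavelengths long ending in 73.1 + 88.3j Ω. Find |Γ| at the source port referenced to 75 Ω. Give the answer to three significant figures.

|Γ| ≈ 0.709

βl = 2π × 0.268 = 96.5°
tan(βl) = -8.8
Z_in = Z_0·(Z_L + jZ_0·tanβl)/(Z_0 + jZ_L·tanβl) = 13.1 − j11.1 Ω
Γ_s = (Z_in − Z_s)/(Z_in + Z_s) = (-61.9 − j11.1)/(88.1 − j11.1), |Γ_s| = 0.709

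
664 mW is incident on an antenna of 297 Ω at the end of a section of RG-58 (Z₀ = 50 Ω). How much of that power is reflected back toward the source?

Γ = (297 − 50)/(297 + 50) = 0.712
|Γ|² = 0.507
P_refl = |Γ|²·P_inc = 336 mW, P_del = (1 − |Γ|²)·P_inc = 328 mW

P_reflected ≈ 336 mW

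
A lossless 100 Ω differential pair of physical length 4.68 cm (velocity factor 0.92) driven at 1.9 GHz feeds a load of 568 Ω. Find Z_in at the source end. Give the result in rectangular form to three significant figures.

λ = v/f = 0.92·c / 1.9 GHz = 0.145 m
βl = 2π·l/λ = 2π × 0.322 = 116°
tan(βl) = tan(116°) = -2.05
Z_in = Z_0·(Z_L + jZ_0·tanβl)/(Z_0 + jZ_L·tanβl)
     = 100·(568 − j205)/(100 − j1170)

Z_in ≈ 21.6 + j46.9 Ω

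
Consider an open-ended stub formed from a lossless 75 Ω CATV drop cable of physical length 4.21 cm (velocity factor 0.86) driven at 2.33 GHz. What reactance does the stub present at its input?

X_in ≈ 80.1 Ω (inductive)

λ = v/f = 0.86·c / 2.33 GHz = 0.111 m
βl = 2π·l/λ = 2π × 0.38 = 137°
tan(βl) = -0.937
For an open-ended stub, Z_in = −jZ_0·cot(βl) = −jZ_0/tan(βl)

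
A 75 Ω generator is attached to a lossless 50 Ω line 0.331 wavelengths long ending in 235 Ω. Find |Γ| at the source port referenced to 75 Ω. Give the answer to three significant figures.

|Γ| ≈ 0.72

βl = 2π × 0.331 = 119°
tan(βl) = -1.79
Z_in = Z_0·(Z_L + jZ_0·tanβl)/(Z_0 + jZ_L·tanβl) = 13.8 + j26.3 Ω
Γ_s = (Z_in − Z_s)/(Z_in + Z_s) = (-61.2 + j26.3)/(88.8 + j26.3), |Γ_s| = 0.72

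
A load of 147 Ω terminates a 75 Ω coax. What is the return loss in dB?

RL ≈ 9.78 dB

Γ = (147 − 75)/(147 + 75) = 0.324
RL = −20·log₁₀|Γ| = −20·log₁₀(0.324)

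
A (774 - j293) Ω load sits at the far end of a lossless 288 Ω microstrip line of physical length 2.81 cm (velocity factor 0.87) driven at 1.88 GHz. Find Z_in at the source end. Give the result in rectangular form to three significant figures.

λ = v/f = 0.87·c / 1.88 GHz = 0.139 m
βl = 2π·l/λ = 2π × 0.202 = 72.9°
tan(βl) = tan(72.9°) = 3.24
Z_in = Z_0·(Z_L + jZ_0·tanβl)/(Z_0 + jZ_L·tanβl)
     = 288·(774 + j641)/(1240 + j2510)

Z_in ≈ 94.4 − j42.2 Ω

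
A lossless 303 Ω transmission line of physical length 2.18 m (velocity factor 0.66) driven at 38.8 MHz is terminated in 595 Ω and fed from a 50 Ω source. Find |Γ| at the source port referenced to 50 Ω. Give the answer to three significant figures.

λ = v/f = 0.66·c / 38.8 MHz = 5.1 m
βl = 2π·l/λ = 2π × 0.427 = 154°
tan(βl) = -0.492
Z_in = Z_0·(Z_L + jZ_0·tanβl)/(Z_0 + jZ_L·tanβl) = 382 + j220 Ω
Γ_s = (Z_in − Z_s)/(Z_in + Z_s) = (332 + j220)/(432 + j220), |Γ_s| = 0.822

|Γ| ≈ 0.822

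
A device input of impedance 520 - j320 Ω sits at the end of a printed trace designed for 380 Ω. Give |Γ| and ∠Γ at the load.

Γ ≈ 0.366 ∠ -46.8°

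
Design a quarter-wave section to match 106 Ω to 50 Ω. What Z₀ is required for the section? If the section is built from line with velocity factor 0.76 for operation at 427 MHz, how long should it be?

Z_qwt ≈ 72.8 Ω; length ≈ 13.3 cm

Z_qwt = √(Z_0·R_L) = √(50 × 106) = √5300
λ = 0.76·c/f = 0.534 m, so l = λ/4 = 0.133 m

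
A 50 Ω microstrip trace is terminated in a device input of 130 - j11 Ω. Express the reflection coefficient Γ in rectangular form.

Γ ≈ 0.447 − j0.0338

Γ = (Z_L − Z_0)/(Z_L + Z_0) = (80 − j11)/(180 − j11)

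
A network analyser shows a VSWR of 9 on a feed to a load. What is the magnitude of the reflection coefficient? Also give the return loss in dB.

|Γ| ≈ 0.8; return loss ≈ 1.94 dB

|Γ| = (S − 1)/(S + 1) = (9 − 1)/(9 + 1) = 8/10
RL = −20·log₁₀|Γ| = −20·log₁₀(0.8)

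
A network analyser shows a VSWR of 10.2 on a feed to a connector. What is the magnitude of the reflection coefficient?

|Γ| = (S − 1)/(S + 1) = (10.2 − 1)/(10.2 + 1) = 9.2/11.2

|Γ| ≈ 0.821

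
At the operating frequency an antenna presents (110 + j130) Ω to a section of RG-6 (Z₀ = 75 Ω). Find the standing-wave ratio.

VSWR ≈ 3.94

Γ = (Z_L − Z_0)/(Z_L + Z_0) = (35 + j130)/(185 + j130)
|Γ| = 135/226 = 0.595
VSWR = (1 + |Γ|)/(1 − |Γ|) = 1.6/0.405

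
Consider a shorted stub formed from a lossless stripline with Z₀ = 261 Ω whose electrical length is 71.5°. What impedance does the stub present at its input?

tan(βl) = 2.99
For a shorted stub, Z_in = jZ_0·tan(βl)

Z_in ≈ +j780 Ω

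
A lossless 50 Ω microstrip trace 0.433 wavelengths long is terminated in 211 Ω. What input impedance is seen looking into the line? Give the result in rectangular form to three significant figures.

βl = 2π × 0.433 = 156°
tan(βl) = tan(156°) = -0.448
Z_in = Z_0·(Z_L + jZ_0·tanβl)/(Z_0 + jZ_L·tanβl)
     = 50·(211 − j22.4)/(50 − j94.5)

Z_in ≈ 55.4 + j82.3 Ω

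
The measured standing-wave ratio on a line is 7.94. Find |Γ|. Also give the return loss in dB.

|Γ| = (S − 1)/(S + 1) = (7.94 − 1)/(7.94 + 1) = 6.94/8.94
RL = −20·log₁₀|Γ| = −20·log₁₀(0.776)

|Γ| ≈ 0.776; return loss ≈ 2.2 dB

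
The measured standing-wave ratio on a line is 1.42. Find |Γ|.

|Γ| ≈ 0.174

|Γ| = (S − 1)/(S + 1) = (1.42 − 1)/(1.42 + 1) = 0.42/2.42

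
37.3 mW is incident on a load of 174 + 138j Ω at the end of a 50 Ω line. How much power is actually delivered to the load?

P_delivered ≈ 18.8 mW

|Γ| = |(124 + j138)/(224 + j138)| = 0.705
|Γ|² = 0.497
P_refl = |Γ|²·P_inc = 18.5 mW, P_del = (1 − |Γ|²)·P_inc = 18.8 mW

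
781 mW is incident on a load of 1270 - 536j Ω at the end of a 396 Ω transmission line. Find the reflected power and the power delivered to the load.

P_reflected ≈ 268 mW; P_delivered ≈ 513 mW

|Γ| = |(874 − j536)/(1666 − j536)| = 0.586
|Γ|² = 0.343
P_refl = |Γ|²·P_inc = 268 mW, P_del = (1 − |Γ|²)·P_inc = 513 mW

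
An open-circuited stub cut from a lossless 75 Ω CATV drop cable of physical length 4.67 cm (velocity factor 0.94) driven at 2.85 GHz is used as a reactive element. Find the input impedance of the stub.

Z_in ≈ +j421 Ω

λ = v/f = 0.94·c / 2.85 GHz = 0.0989 m
βl = 2π·l/λ = 2π × 0.472 = 170°
tan(βl) = -0.178
For an open-circuited stub, Z_in = −jZ_0·cot(βl) = −jZ_0/tan(βl)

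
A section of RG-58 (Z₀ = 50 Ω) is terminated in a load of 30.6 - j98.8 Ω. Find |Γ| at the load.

Γ = (Z_L − Z_0)/(Z_L + Z_0) = (-19.4 − j98.8)/(80.6 − j98.8)
|Γ| = 101/128

|Γ| ≈ 0.79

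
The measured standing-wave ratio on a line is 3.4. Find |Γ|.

|Γ| ≈ 0.545

|Γ| = (S − 1)/(S + 1) = (3.4 − 1)/(3.4 + 1) = 2.4/4.4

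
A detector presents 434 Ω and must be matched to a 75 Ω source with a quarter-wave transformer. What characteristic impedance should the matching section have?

Z_qwt = √(Z_0·R_L) = √(75 × 434) = √32550

Z_qwt ≈ 180 Ω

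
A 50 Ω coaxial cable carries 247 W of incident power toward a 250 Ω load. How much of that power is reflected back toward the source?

P_reflected ≈ 110 W

Γ = (250 − 50)/(250 + 50) = 0.667
|Γ|² = 0.444
P_refl = |Γ|²·P_inc = 110 W, P_del = (1 − |Γ|²)·P_inc = 137 W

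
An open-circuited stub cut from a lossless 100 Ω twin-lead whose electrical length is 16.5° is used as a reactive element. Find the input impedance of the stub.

Z_in ≈ −j338 Ω

tan(βl) = 0.296
For an open-circuited stub, Z_in = −jZ_0·cot(βl) = −jZ_0/tan(βl)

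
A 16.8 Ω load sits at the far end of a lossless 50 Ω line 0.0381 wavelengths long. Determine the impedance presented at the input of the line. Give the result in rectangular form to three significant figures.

βl = 2π × 0.0381 = 13.7°
tan(βl) = tan(13.7°) = 0.244
Z_in = Z_0·(Z_L + jZ_0·tanβl)/(Z_0 + jZ_L·tanβl)
     = 50·(16.8 + j12.2)/(50 + j4.1)

Z_in ≈ 17.7 + j10.8 Ω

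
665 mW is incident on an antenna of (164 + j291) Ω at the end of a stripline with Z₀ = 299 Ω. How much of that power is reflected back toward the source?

P_reflected ≈ 229 mW

|Γ| = |(-135 + j291)/(463 + j291)| = 0.587
|Γ|² = 0.344
P_refl = |Γ|²·P_inc = 229 mW, P_del = (1 − |Γ|²)·P_inc = 436 mW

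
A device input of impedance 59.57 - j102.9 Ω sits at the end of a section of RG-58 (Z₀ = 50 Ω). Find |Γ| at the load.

|Γ| ≈ 0.688

Γ = (Z_L − Z_0)/(Z_L + Z_0) = (9.57 − j102.9)/(109.6 − j102.9)
|Γ| = 103/150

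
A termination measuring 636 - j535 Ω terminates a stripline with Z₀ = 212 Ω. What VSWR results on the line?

VSWR ≈ 5.27

Γ = (Z_L − Z_0)/(Z_L + Z_0) = (424 − j535)/(848 − j535)
|Γ| = 683/1000 = 0.681
VSWR = (1 + |Γ|)/(1 − |Γ|) = 1.68/0.319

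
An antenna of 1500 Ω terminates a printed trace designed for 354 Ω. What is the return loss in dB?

RL ≈ 4.18 dB

Γ = (1500 − 354)/(1500 + 354) = 0.618
RL = −20·log₁₀|Γ| = −20·log₁₀(0.618)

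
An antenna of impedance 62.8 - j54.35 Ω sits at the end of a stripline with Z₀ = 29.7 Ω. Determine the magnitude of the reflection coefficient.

Γ = (Z_L − Z_0)/(Z_L + Z_0) = (33.1 − j54.35)/(92.5 − j54.35)
|Γ| = 63.6/107

|Γ| ≈ 0.593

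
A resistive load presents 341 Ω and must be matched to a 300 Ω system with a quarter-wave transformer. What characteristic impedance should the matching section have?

Z_qwt ≈ 320 Ω

Z_qwt = √(Z_0·R_L) = √(300 × 341) = √102300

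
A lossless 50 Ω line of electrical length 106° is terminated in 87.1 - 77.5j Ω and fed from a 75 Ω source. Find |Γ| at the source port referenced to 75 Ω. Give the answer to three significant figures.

|Γ| ≈ 0.621

tan(βl) = -3.49
Z_in = Z_0·(Z_L + jZ_0·tanβl)/(Z_0 + jZ_L·tanβl) = 20.4 + j29.1 Ω
Γ_s = (Z_in − Z_s)/(Z_in + Z_s) = (-54.6 + j29.1)/(95.4 + j29.1), |Γ_s| = 0.621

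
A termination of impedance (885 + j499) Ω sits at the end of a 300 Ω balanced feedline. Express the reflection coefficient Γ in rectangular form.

Γ = (Z_L − Z_0)/(Z_L + Z_0) = (585 + j499)/(1185 + j499)

Γ ≈ 0.57 + j0.181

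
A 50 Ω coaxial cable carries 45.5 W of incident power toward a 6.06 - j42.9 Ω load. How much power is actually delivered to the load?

|Γ| = |(-43.94 − j42.9)/(56.06 − j42.9)| = 0.87
|Γ|² = 0.757
P_refl = |Γ|²·P_inc = 34.4 W, P_del = (1 − |Γ|²)·P_inc = 11.1 W

P_delivered ≈ 11.1 W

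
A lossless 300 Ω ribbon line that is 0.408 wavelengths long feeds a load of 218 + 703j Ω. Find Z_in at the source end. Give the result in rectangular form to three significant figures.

βl = 2π × 0.408 = 147°
tan(βl) = tan(147°) = -0.652
Z_in = Z_0·(Z_L + jZ_0·tanβl)/(Z_0 + jZ_L·tanβl)
     = 300·(218 + j507)/(759 − j142)

Z_in ≈ 47 + j209 Ω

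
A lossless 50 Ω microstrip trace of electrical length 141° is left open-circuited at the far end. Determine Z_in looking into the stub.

tan(βl) = -0.81
For an open-circuited stub, Z_in = −jZ_0·cot(βl) = −jZ_0/tan(βl)

Z_in ≈ +j61.7 Ω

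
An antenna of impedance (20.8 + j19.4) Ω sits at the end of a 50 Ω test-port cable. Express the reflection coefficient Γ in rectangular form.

Γ = (Z_L − Z_0)/(Z_L + Z_0) = (-29.2 + j19.4)/(70.8 + j19.4)

Γ ≈ -0.314 + j0.36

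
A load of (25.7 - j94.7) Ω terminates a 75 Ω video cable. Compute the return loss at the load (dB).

RL ≈ 2.24 dB

Γ = (-49.3 − j94.7)/(100.7 − j94.7), |Γ| = 0.772
RL = −20·log₁₀|Γ| = −20·log₁₀(0.772)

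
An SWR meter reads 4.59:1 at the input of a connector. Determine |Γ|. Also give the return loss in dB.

|Γ| = (S − 1)/(S + 1) = (4.59 − 1)/(4.59 + 1) = 3.59/5.59
RL = −20·log₁₀|Γ| = −20·log₁₀(0.642)

|Γ| ≈ 0.642; return loss ≈ 3.85 dB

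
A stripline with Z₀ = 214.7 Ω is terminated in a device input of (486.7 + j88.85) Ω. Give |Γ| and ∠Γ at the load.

Γ ≈ 0.405 ∠ 10.9°

Γ = (Z_L − Z_0)/(Z_L + Z_0) = (272 + j88.85)/(701.4 + j88.85)
|Γ| = 286/707 = 0.405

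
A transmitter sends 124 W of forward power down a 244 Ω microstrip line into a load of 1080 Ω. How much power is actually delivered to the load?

Γ = (1080 − 244)/(1080 + 244) = 0.631
|Γ|² = 0.399
P_refl = |Γ|²·P_inc = 49.4 W, P_del = (1 − |Γ|²)·P_inc = 74.6 W

P_delivered ≈ 74.6 W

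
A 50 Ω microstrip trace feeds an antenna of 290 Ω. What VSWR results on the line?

VSWR ≈ 5.8

Γ = (290 − 50)/(290 + 50) = 0.706
VSWR = (1 + 0.706)/(1 − 0.706)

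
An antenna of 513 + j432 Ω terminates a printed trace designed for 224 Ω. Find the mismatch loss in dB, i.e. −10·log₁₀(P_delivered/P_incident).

Γ = (289 + j432)/(737 + j432), |Γ| = 0.608
|Γ|² = 0.37, so P_del/P_inc = 1 − |Γ|² = 0.63
ML = −10·log₁₀(1 − |Γ|²)

mismatch loss ≈ 2.01 dB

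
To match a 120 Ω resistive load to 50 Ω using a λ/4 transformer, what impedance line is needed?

Z_qwt ≈ 77.5 Ω

Z_qwt = √(Z_0·R_L) = √(50 × 120) = √6000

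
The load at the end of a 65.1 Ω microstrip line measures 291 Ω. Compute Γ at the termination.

Γ = 0.634

Γ = (Z_L − Z_0)/(Z_L + Z_0) = (291 − 65.1)/(291 + 65.1) = 225.9/356.1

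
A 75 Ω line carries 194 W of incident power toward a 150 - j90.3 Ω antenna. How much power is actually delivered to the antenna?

|Γ| = |(75 − j90.3)/(225 − j90.3)| = 0.484
|Γ|² = 0.234
P_refl = |Γ|²·P_inc = 45.5 W, P_del = (1 − |Γ|²)·P_inc = 149 W

P_delivered ≈ 149 W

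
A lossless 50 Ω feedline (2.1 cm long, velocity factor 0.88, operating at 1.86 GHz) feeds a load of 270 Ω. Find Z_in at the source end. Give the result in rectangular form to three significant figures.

Z_in ≈ 14.1 − j35.4 Ω

λ = v/f = 0.88·c / 1.86 GHz = 0.142 m
βl = 2π·l/λ = 2π × 0.148 = 53.3°
tan(βl) = tan(53.3°) = 1.34
Z_in = Z_0·(Z_L + jZ_0·tanβl)/(Z_0 + jZ_L·tanβl)
     = 50·(270 + j67)/(50 + j362)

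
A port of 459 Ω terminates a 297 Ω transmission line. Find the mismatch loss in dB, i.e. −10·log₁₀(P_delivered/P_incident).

Γ = (459 − 297)/(459 + 297) = 0.214
|Γ|² = 0.0459, so P_del/P_inc = 1 − |Γ|² = 0.954
ML = −10·log₁₀(1 − |Γ|²)

mismatch loss ≈ 0.204 dB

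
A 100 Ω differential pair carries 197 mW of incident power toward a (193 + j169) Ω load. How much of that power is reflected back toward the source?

|Γ| = |(93 + j169)/(293 + j169)| = 0.57
|Γ|² = 0.325
P_refl = |Γ|²·P_inc = 64.1 mW, P_del = (1 − |Γ|²)·P_inc = 133 mW

P_reflected ≈ 64.1 mW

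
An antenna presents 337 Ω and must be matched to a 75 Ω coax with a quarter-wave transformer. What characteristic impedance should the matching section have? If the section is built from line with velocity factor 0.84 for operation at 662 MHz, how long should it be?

Z_qwt ≈ 159 Ω; length ≈ 9.52 cm

Z_qwt = √(Z_0·R_L) = √(75 × 337) = √25280
λ = 0.84·c/f = 0.381 m, so l = λ/4 = 0.0952 m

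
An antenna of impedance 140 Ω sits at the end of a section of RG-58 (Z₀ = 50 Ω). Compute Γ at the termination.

Γ = 0.474

Γ = (Z_L − Z_0)/(Z_L + Z_0) = (140 − 50)/(140 + 50) = 90/190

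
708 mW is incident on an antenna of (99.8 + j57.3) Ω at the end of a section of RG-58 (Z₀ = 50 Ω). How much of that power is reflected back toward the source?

P_reflected ≈ 159 mW

|Γ| = |(49.8 + j57.3)/(149.8 + j57.3)| = 0.473
|Γ|² = 0.224
P_refl = |Γ|²·P_inc = 159 mW, P_del = (1 − |Γ|²)·P_inc = 549 mW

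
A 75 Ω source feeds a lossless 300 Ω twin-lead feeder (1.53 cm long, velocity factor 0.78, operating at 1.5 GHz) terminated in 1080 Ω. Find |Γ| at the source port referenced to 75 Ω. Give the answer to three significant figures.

|Γ| ≈ 0.822

λ = v/f = 0.78·c / 1.5 GHz = 0.156 m
βl = 2π·l/λ = 2π × 0.0981 = 35.3°
tan(βl) = 0.708
Z_in = Z_0·(Z_L + jZ_0·tanβl)/(Z_0 + jZ_L·tanβl) = 216 − j339 Ω
Γ_s = (Z_in − Z_s)/(Z_in + Z_s) = (141 − j339)/(291 − j339), |Γ_s| = 0.822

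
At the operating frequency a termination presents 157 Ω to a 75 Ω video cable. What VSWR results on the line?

For a purely resistive load, VSWR = R_L/Z_0 or Z_0/R_L (whichever > 1) = 157/75

VSWR ≈ 2.09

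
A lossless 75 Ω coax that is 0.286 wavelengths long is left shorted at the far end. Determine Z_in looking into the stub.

βl = 2π × 0.286 = 103°
tan(βl) = -4.35
For a shorted stub, Z_in = jZ_0·tan(βl)

Z_in ≈ −j326 Ω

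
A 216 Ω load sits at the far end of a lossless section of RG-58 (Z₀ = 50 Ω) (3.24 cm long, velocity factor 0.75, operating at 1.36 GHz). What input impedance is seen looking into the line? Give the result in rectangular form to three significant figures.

λ = v/f = 0.75·c / 1.36 GHz = 0.165 m
βl = 2π·l/λ = 2π × 0.196 = 70.5°
tan(βl) = tan(70.5°) = 2.82
Z_in = Z_0·(Z_L + jZ_0·tanβl)/(Z_0 + jZ_L·tanβl)
     = 50·(216 + j141)/(50 + j610)

Z_in ≈ 12.9 − j16.6 Ω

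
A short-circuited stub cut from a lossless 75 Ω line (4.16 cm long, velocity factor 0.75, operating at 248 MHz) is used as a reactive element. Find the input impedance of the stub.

λ = v/f = 0.75·c / 248 MHz = 0.907 m
βl = 2π·l/λ = 2π × 0.0459 = 16.5°
tan(βl) = 0.296
For a short-circuited stub, Z_in = jZ_0·tan(βl)

Z_in ≈ +j22.2 Ω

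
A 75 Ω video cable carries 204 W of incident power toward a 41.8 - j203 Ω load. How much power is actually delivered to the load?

|Γ| = |(-33.2 − j203)/(116.8 − j203)| = 0.878
|Γ|² = 0.771
P_refl = |Γ|²·P_inc = 157 W, P_del = (1 − |Γ|²)·P_inc = 46.6 W

P_delivered ≈ 46.6 W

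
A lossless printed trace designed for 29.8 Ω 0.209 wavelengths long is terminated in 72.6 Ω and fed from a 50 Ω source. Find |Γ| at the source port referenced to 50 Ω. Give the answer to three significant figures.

|Γ| ≈ 0.595

βl = 2π × 0.209 = 75.2°
tan(βl) = 3.8
Z_in = Z_0·(Z_L + jZ_0·tanβl)/(Z_0 + jZ_L·tanβl) = 12.9 − j6.45 Ω
Γ_s = (Z_in − Z_s)/(Z_in + Z_s) = (-37.1 − j6.45)/(62.9 − j6.45), |Γ_s| = 0.595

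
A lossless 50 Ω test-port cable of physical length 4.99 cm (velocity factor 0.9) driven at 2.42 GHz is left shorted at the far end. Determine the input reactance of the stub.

λ = v/f = 0.9·c / 2.42 GHz = 0.112 m
βl = 2π·l/λ = 2π × 0.447 = 161°
tan(βl) = -0.344
For a shorted stub, Z_in = jZ_0·tan(βl)

X_in ≈ -17.2 Ω (capacitive)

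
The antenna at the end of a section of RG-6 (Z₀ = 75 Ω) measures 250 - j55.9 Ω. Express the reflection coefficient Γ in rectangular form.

Γ = (Z_L − Z_0)/(Z_L + Z_0) = (175 − j55.9)/(325 − j55.9)

Γ ≈ 0.552 − j0.0771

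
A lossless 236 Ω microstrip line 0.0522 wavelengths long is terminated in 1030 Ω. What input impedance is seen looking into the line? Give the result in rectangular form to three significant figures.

Z_in ≈ 359 − j452 Ω

βl = 2π × 0.0522 = 18.8°
tan(βl) = tan(18.8°) = 0.34
Z_in = Z_0·(Z_L + jZ_0·tanβl)/(Z_0 + jZ_L·tanβl)
     = 236·(1030 + j80.3)/(236 + j350)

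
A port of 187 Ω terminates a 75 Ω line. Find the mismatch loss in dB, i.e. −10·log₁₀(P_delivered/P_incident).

Γ = (187 − 75)/(187 + 75) = 0.427
|Γ|² = 0.183, so P_del/P_inc = 1 − |Γ|² = 0.817
ML = −10·log₁₀(1 − |Γ|²)

mismatch loss ≈ 0.876 dB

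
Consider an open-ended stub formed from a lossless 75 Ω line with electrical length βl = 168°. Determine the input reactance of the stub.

X_in ≈ 353 Ω (inductive)

tan(βl) = -0.213
For an open-ended stub, Z_in = −jZ_0·cot(βl) = −jZ_0/tan(βl)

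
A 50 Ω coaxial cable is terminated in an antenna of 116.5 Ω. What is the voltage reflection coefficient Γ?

Γ = 0.399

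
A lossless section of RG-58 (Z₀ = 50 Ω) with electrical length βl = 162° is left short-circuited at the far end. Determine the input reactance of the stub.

X_in ≈ -16.2 Ω (capacitive)

tan(βl) = -0.325
For a short-circuited stub, Z_in = jZ_0·tan(βl)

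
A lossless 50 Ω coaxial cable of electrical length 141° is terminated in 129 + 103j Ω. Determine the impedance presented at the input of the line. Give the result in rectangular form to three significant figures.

tan(βl) = tan(141°) = -0.81
Z_in = Z_0·(Z_L + jZ_0·tanβl)/(Z_0 + jZ_L·tanβl)
     = 50·(129 + j62.5)/(133 − j104)

Z_in ≈ 18.6 + j38 Ω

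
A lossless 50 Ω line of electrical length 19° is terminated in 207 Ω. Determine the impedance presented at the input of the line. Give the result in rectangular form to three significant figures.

tan(βl) = tan(19°) = 0.344
Z_in = Z_0·(Z_L + jZ_0·tanβl)/(Z_0 + jZ_L·tanβl)
     = 50·(207 + j17.2)/(50 + j71.3)

Z_in ≈ 76.4 − j91.6 Ω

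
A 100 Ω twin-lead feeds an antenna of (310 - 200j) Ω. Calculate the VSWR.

Γ = (Z_L − Z_0)/(Z_L + Z_0) = (210 − j200)/(410 − j200)
|Γ| = 290/456 = 0.636
VSWR = (1 + |Γ|)/(1 − |Γ|) = 1.64/0.364

VSWR ≈ 4.49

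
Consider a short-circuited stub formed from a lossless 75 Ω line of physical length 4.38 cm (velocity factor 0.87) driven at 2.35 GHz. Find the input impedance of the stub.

λ = v/f = 0.87·c / 2.35 GHz = 0.111 m
βl = 2π·l/λ = 2π × 0.394 = 142°
tan(βl) = -0.782
For a short-circuited stub, Z_in = jZ_0·tan(βl)

Z_in ≈ −j58.7 Ω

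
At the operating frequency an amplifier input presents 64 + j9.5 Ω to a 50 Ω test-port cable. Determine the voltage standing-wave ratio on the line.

VSWR ≈ 1.35

Γ = (Z_L − Z_0)/(Z_L + Z_0) = (14 + j9.5)/(114 + j9.5)
|Γ| = 16.9/114 = 0.148
VSWR = (1 + |Γ|)/(1 − |Γ|) = 1.15/0.852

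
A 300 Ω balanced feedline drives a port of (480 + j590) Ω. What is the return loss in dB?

Γ = (180 + j590)/(780 + j590), |Γ| = 0.631
RL = −20·log₁₀|Γ| = −20·log₁₀(0.631)

RL ≈ 4 dB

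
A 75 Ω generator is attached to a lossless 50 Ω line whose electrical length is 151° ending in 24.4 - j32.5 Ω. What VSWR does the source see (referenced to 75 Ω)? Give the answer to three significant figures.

tan(βl) = -0.554
Z_in = Z_0·(Z_L + jZ_0·tanβl)/(Z_0 + jZ_L·tanβl) = 66.1 − j66.2 Ω
Γ_s = (Z_in − Z_s)/(Z_in + Z_s) = (-8.88 − j66.2)/(141 − j66.2), |Γ_s| = 0.428
VSWR = (1 + |Γ_s|)/(1 − |Γ_s|)

VSWR ≈ 2.5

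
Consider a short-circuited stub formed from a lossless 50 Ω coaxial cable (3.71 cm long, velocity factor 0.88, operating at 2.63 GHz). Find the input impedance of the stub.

Z_in ≈ −j53.5 Ω

λ = v/f = 0.88·c / 2.63 GHz = 0.1 m
βl = 2π·l/λ = 2π × 0.37 = 133°
tan(βl) = -1.07
For a short-circuited stub, Z_in = jZ_0·tan(βl)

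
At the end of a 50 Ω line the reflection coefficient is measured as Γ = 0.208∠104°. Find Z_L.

Z_L = Z_0·(1 + Γ)/(1 − Γ) = 50·(0.95 + j0.202)/(1.05 − j0.202)

Z_L ≈ 41.8 + j17.6 Ω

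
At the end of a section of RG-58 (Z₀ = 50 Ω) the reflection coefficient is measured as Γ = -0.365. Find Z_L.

Z_L ≈ 23.3 Ω

Z_L = Z_0·(1 + Γ)/(1 − Γ) = 50·(0.635)/(1.36)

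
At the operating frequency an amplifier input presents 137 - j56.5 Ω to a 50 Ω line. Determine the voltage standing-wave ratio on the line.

VSWR ≈ 3.26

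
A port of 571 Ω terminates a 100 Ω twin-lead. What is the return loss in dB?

Γ = (571 − 100)/(571 + 100) = 0.702
RL = −20·log₁₀|Γ| = −20·log₁₀(0.702)

RL ≈ 3.07 dB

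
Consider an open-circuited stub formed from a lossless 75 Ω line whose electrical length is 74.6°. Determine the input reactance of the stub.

tan(βl) = 3.63
For an open-circuited stub, Z_in = −jZ_0·cot(βl) = −jZ_0/tan(βl)

X_in ≈ -20.7 Ω (capacitive)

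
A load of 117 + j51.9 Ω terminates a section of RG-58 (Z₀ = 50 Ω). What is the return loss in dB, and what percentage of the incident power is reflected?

Γ = (67 + j51.9)/(167 + j51.9), |Γ| = 0.485
RL = −20·log₁₀(0.485) = 6.29 dB
P_refl/P_inc = |Γ|² = 0.235

RL ≈ 6.29 dB; 23.5% of incident power reflected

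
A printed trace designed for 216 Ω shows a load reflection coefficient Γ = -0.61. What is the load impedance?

Z_L = Z_0·(1 + Γ)/(1 − Γ) = 216·(0.39)/(1.61)

Z_L ≈ 52.3 Ω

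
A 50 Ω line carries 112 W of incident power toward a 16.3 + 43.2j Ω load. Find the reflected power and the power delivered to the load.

|Γ| = |(-33.7 + j43.2)/(66.3 + j43.2)| = 0.692
|Γ|² = 0.479
P_refl = |Γ|²·P_inc = 53.7 W, P_del = (1 − |Γ|²)·P_inc = 58.3 W

P_reflected ≈ 53.7 W; P_delivered ≈ 58.3 W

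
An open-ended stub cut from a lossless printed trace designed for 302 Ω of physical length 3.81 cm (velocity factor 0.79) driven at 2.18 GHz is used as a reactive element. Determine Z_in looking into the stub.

λ = v/f = 0.79·c / 2.18 GHz = 0.109 m
βl = 2π·l/λ = 2π × 0.35 = 126°
tan(βl) = -1.37
For an open-ended stub, Z_in = −jZ_0·cot(βl) = −jZ_0/tan(βl)

Z_in ≈ +j221 Ω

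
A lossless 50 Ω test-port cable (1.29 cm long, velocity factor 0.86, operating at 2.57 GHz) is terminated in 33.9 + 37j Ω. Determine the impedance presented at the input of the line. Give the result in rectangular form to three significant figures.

λ = v/f = 0.86·c / 2.57 GHz = 0.1 m
βl = 2π·l/λ = 2π × 0.129 = 46.3°
tan(βl) = tan(46.3°) = 1.04
Z_in = Z_0·(Z_L + jZ_0·tanβl)/(Z_0 + jZ_L·tanβl)
     = 50·(33.9 + j89.2)/(11.3 + j35.4)

Z_in ≈ 128 − j6.84 Ω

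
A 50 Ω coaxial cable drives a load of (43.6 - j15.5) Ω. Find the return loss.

RL ≈ 15.1 dB

Γ = (-6.4 − j15.5)/(93.6 − j15.5), |Γ| = 0.177
RL = −20·log₁₀|Γ| = −20·log₁₀(0.177)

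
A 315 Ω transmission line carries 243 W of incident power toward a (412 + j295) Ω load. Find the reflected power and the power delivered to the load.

|Γ| = |(97 + j295)/(727 + j295)| = 0.396
|Γ|² = 0.157
P_refl = |Γ|²·P_inc = 38.1 W, P_del = (1 − |Γ|²)·P_inc = 205 W

P_reflected ≈ 38.1 W; P_delivered ≈ 205 W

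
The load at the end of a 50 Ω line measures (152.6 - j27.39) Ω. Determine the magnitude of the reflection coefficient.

Γ = (Z_L − Z_0)/(Z_L + Z_0) = (102.6 − j27.39)/(202.6 − j27.39)
|Γ| = 106/204

|Γ| ≈ 0.519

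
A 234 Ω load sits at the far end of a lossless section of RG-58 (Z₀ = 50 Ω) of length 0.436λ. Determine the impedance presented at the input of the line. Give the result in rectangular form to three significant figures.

βl = 2π × 0.436 = 157°
tan(βl) = tan(157°) = -0.425
Z_in = Z_0·(Z_L + jZ_0·tanβl)/(Z_0 + jZ_L·tanβl)
     = 50·(234 − j21.3)/(50 − j99.5)

Z_in ≈ 55.7 + j89.6 Ω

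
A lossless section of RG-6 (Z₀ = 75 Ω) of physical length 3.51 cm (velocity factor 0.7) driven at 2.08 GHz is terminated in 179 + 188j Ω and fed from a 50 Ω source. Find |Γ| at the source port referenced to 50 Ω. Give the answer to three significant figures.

λ = v/f = 0.7·c / 2.08 GHz = 0.101 m
βl = 2π·l/λ = 2π × 0.348 = 125°
tan(βl) = -1.42
Z_in = Z_0·(Z_L + jZ_0·tanβl)/(Z_0 + jZ_L·tanβl) = 16.7 + j30.3 Ω
Γ_s = (Z_in − Z_s)/(Z_in + Z_s) = (-33.3 + j30.3)/(66.7 + j30.3), |Γ_s| = 0.614

|Γ| ≈ 0.614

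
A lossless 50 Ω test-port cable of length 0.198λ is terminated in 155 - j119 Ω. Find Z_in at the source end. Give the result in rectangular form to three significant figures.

Z_in ≈ 10.2 − j8.03 Ω

βl = 2π × 0.198 = 71.3°
tan(βl) = tan(71.3°) = 2.95
Z_in = Z_0·(Z_L + jZ_0·tanβl)/(Z_0 + jZ_L·tanβl)
     = 50·(155 + j28.5)/(401 + j457)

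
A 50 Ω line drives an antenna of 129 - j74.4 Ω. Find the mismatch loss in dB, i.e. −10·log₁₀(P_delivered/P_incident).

mismatch loss ≈ 1.63 dB

Γ = (79 − j74.4)/(179 − j74.4), |Γ| = 0.56
|Γ|² = 0.313, so P_del/P_inc = 1 − |Γ|² = 0.687
ML = −10·log₁₀(1 − |Γ|²)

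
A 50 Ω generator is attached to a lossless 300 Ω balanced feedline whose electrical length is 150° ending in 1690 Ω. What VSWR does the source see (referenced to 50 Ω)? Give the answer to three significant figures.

tan(βl) = -0.577
Z_in = Z_0·(Z_L + jZ_0·tanβl)/(Z_0 + jZ_L·tanβl) = 195 + j460 Ω
Γ_s = (Z_in − Z_s)/(Z_in + Z_s) = (145 + j460)/(245 + j460), |Γ_s| = 0.925
VSWR = (1 + |Γ_s|)/(1 − |Γ_s|)

VSWR ≈ 25.8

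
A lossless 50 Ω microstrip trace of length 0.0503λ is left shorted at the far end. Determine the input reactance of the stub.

βl = 2π × 0.0503 = 18.1°
tan(βl) = 0.327
For a shorted stub, Z_in = jZ_0·tan(βl)

X_in ≈ 16.4 Ω (inductive)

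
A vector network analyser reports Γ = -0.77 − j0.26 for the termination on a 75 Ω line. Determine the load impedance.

Z_L = Z_0·(1 + Γ)/(1 − Γ) = 75·(0.23 − j0.26)/(1.77 + j0.26)

Z_L ≈ 7.96 − j12.2 Ω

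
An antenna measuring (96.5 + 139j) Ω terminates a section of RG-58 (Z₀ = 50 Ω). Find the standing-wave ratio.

Γ = (Z_L − Z_0)/(Z_L + Z_0) = (46.5 + j139)/(146.5 + j139)
|Γ| = 147/202 = 0.726
VSWR = (1 + |Γ|)/(1 − |Γ|) = 1.73/0.274

VSWR ≈ 6.29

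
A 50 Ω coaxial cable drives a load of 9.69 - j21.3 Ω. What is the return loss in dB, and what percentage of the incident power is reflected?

RL ≈ 2.86 dB; 51.8% of incident power reflected

Γ = (-40.31 − j21.3)/(59.69 − j21.3), |Γ| = 0.719
RL = −20·log₁₀(0.719) = 2.86 dB
P_refl/P_inc = |Γ|² = 0.518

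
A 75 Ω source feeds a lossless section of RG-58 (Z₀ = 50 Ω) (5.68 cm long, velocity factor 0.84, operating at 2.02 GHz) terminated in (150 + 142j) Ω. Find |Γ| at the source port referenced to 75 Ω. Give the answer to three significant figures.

|Γ| ≈ 0.658

λ = v/f = 0.84·c / 2.02 GHz = 0.125 m
βl = 2π·l/λ = 2π × 0.455 = 164°
tan(βl) = -0.288
Z_in = Z_0·(Z_L + jZ_0·tanβl)/(Z_0 + jZ_L·tanβl) = 40 + j89.2 Ω
Γ_s = (Z_in − Z_s)/(Z_in + Z_s) = (-35 + j89.2)/(115 + j89.2), |Γ_s| = 0.658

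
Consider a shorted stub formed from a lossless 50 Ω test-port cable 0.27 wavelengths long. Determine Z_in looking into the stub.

Z_in ≈ −j396 Ω

βl = 2π × 0.27 = 97.2°
tan(βl) = -7.92
For a shorted stub, Z_in = jZ_0·tan(βl)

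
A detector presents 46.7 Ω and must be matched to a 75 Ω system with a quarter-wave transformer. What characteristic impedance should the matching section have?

Z_qwt ≈ 59.2 Ω

Z_qwt = √(Z_0·R_L) = √(75 × 46.7) = √3502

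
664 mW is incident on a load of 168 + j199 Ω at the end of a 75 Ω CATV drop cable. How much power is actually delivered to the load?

|Γ| = |(93 + j199)/(243 + j199)| = 0.699
|Γ|² = 0.489
P_refl = |Γ|²·P_inc = 325 mW, P_del = (1 − |Γ|²)·P_inc = 339 mW

P_delivered ≈ 339 mW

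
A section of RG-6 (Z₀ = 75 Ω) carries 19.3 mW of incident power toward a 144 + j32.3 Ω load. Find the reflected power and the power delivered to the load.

P_reflected ≈ 2.29 mW; P_delivered ≈ 17 mW

|Γ| = |(69 + j32.3)/(219 + j32.3)| = 0.344
|Γ|² = 0.118
P_refl = |Γ|²·P_inc = 2.29 mW, P_del = (1 − |Γ|²)·P_inc = 17 mW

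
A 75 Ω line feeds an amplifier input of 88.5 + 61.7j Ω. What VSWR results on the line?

Γ = (Z_L − Z_0)/(Z_L + Z_0) = (13.5 + j61.7)/(163.5 + j61.7)
|Γ| = 63.2/175 = 0.361
VSWR = (1 + |Γ|)/(1 − |Γ|) = 1.36/0.639

VSWR ≈ 2.13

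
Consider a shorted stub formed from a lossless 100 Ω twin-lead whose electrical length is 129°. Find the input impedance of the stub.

tan(βl) = -1.23
For a shorted stub, Z_in = jZ_0·tan(βl)

Z_in ≈ −j123 Ω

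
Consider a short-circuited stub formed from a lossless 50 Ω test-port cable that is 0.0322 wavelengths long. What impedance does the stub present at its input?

βl = 2π × 0.0322 = 11.6°
tan(βl) = 0.205
For a short-circuited stub, Z_in = jZ_0·tan(βl)

Z_in ≈ +j10.3 Ω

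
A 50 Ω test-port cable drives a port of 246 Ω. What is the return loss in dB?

Γ = (246 − 50)/(246 + 50) = 0.662
RL = −20·log₁₀|Γ| = −20·log₁₀(0.662)

RL ≈ 3.58 dB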